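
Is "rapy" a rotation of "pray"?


Word: "pray", Candidate: "rapy"
Method: check if candidate is substring of word+word
"praypray" contains "rapy"? No
Is rotation = No


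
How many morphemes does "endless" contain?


Word: "endless"
Morphemes: end | -less
Each morpheme carries meaning
= 2 morphemes


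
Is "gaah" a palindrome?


Word: "gaah"
Reversed: "haag"
Forward == Backward? gaah != haag
Palindrome = No


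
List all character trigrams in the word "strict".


Word: "strict" (length 6)
Number of trigrams = 6 - 3 + 1 = 4
  Position 0: "str"
  Position 1: "tri"
  Position 2: "ric"
  Position 3: "ict"
Trigrams = "str", "tri", "ric", "ict"


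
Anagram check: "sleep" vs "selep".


Word 1: "sleep" → sorted: eelps
Word 2: "selep" → sorted: eelps
Same letters? eelps == eelps
Anagram = Yes


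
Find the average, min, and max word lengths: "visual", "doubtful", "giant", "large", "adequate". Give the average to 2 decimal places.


Lengths: "visual"=6, "doubtful"=8, "giant"=5, "large"=5, "adequate"=8
Sum = 32, Count = 5
Average = 32/5 = 6.40
= avg=6.40, min=5, max=8


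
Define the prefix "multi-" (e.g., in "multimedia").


Prefix: multi-
As in: multimedia -> multi- + media
Meaning = many


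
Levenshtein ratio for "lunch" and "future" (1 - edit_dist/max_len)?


Word 1: "lunch" (length 5)
Word 2: "future" (length 6)
One optimal edit sequence:
  1. substitute 'l' -> 'f'  (+1)
  2. keep 'u'
  3. insert 't'  (+1)
  4. substitute 'n' -> 'u'  (+1)
  5. substitute 'c' -> 'r'  (+1)
  6. substitute 'h' -> 'e'  (+1)
Edit distance = 5
Max length = max(5, 6) = 6
Similarity = 1 - 5/6
= 0.1667


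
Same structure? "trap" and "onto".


Pattern of "trap": [0, 1, 2, 3]
Pattern of "onto": [0, 1, 2, 0]
Patterns do not match
Same pattern = No


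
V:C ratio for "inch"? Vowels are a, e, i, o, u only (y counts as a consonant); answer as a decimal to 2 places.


Word: "inch"
Vowels (a,e,i,o,u): 1
Consonants: 3
Ratio = 1/3
= 0.33


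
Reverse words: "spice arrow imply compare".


Original: "spice arrow imply compare"
Words (1..n): spice | arrow | imply | compare
Reversed (n..1): compare | imply | arrow | spice
Result = "compare imply arrow spice"


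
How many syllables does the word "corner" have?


Word: "corner"
Syllable breakdown: cor · ner
Counting: 2 parts
= 2 syllables


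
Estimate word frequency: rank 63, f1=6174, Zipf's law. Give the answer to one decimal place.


Zipf's law: f(r) = f(1) / r
f(1) = 6174
f(63) = 6174 / 63
= 98.0 occurrences


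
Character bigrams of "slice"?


Word: "slice" (length 5)
Number of bigrams = 5 - 2 + 1 = 4
  Position 0: "sl"
  Position 1: "li"
  Position 2: "ic"
  Position 3: "ce"
Bigrams = "sl", "li", "ic", "ce"


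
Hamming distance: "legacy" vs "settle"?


Comparing character by character (same length = 6):
  Pos 0: 'l' vs 's' !=
  Pos 1: 'e' vs 'e' =
  Pos 2: 'g' vs 't' !=
  Pos 3: 'a' vs 't' !=
  Pos 4: 'c' vs 'l' !=
  Pos 5: 'y' vs 'e' !=
Hamming distance = 5


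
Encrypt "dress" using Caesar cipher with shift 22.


Word: "dress"
Shift: 22
Each letter → (letter + shift) mod 26:
  'd' (3) + 22 = 25 → 'z'
  'r' (17) + 22 = 13 → 'n'
  'e' (4) + 22 = 0 → 'a'
  's' (18) + 22 = 14 → 'o'
  's' (18) + 22 = 14 → 'o'
Result = "znaoo"


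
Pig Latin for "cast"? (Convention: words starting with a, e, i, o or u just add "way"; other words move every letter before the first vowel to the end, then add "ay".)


Word: "cast"
Starts with consonant(s) → move to end, add 'ay'
Consonant cluster: "c"
Pig Latin = "astcay"


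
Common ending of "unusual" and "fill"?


Word 1: "unusual"
Word 2: "fill"
Comparing from end:
  Pos -1: 'l' == 'l'
  Pos -2: 'a' != 'l' (stop)
LCS = "l" (length 1)


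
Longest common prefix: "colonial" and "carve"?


Word 1: "colonial"
Word 2: "carve"
Comparing from start:
  Pos 0: 'c' == 'c'
  Pos 1: 'o' != 'a' (stop)
LCP = "c" (length 1)


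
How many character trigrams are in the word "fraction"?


Word: "fraction" (length 8)
Number of 3-grams = length - 3 + 1 = 8 - 3 + 1
= 6


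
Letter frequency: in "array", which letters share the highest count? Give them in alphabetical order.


Word: "array"
Letter counts:
  'a': 2
  'r': 2
  'y': 1
Maximum count = 2
Most frequent = 'a', 'r' (2 times each)


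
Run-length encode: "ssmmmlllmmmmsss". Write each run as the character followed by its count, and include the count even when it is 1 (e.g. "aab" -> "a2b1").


String: "ssmmmlllmmmmsss"
Scanning for consecutive runs:
  's' x 2
  'm' x 3
  'l' x 3
  'm' x 4
  's' x 3
RLE = "s2m3l3m4s3"


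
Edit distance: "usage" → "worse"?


Word 1: "usage" (length 5)
Word 2: "worse" (length 5)
One optimal edit sequence (insert/delete/substitute each cost 1):
  1. substitute 'u' -> 'w'  (+1)
  2. substitute 's' -> 'o'  (+1)
  3. substitute 'a' -> 'r'  (+1)
  4. substitute 'g' -> 's'  (+1)
  5. keep 'e'
Total edit operations: 4
Edit distance = 4


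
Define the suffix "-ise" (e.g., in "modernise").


Suffix: -ise
Example: modernise (modern + -ise)
Meaning = to make


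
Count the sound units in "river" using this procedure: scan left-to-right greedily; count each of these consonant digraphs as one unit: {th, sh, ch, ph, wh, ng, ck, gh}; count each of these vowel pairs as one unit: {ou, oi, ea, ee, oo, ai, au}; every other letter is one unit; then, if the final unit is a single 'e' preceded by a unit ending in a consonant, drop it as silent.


Word: "river" (5 letters)
Left-to-right scan:
  1. 'r' (letter)
  2. 'i' (letter)
  3. 'v' (letter)
  4. 'e' (letter)
  5. 'r' (letter)
Units from scan: 5
Sound units = 5 units


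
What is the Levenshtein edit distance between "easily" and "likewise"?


Word 1: "easily" (length 6)
Word 2: "likewise" (length 8)
One optimal edit sequence (insert/delete/substitute each cost 1):
  1. insert 'l'  (+1)
  2. insert 'i'  (+1)
  3. substitute 'e' -> 'k'  (+1)
  4. substitute 'a' -> 'e'  (+1)
  5. substitute 's' -> 'w'  (+1)
  6. keep 'i'
  7. substitute 'l' -> 's'  (+1)
  8. substitute 'y' -> 'e'  (+1)
Total edit operations: 7
Edit distance = 7


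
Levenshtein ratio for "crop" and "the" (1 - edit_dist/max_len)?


Word 1: "crop" (length 4)
Word 2: "the" (length 3)
One optimal edit sequence:
  1. delete 'c'  (+1)
  2. substitute 'r' -> 't'  (+1)
  3. substitute 'o' -> 'h'  (+1)
  4. substitute 'p' -> 'e'  (+1)
Edit distance = 4
Max length = max(4, 3) = 4
Similarity = 1 - 4/4
= 0.0000


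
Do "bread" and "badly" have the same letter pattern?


Pattern of "bread": [0, 1, 2, 3, 4]
Pattern of "badly": [0, 1, 2, 3, 4]
Patterns match
Same pattern = Yes


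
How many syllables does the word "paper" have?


Word: "paper"
Syllable breakdown: pa-per
Counting: 2 parts
= 2 syllables


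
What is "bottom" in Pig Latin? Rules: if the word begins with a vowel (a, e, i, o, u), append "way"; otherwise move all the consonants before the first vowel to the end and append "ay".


Word: "bottom"
Starts with consonant(s) → move to end, add 'ay'
Consonant cluster: "b"
Pig Latin = "ottombay"


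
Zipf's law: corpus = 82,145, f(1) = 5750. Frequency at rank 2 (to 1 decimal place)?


Zipf's law: f(r) = f(1) / r
f(1) = 5750
f(2) = 5750 / 2
= 2875.0 occurrences


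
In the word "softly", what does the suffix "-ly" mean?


Suffix: -ly
Example: softly = soft + -ly
Meaning = in a manner


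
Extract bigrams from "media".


Word: "media" (length 5)
Number of bigrams = 5 - 2 + 1 = 4
  Position 0: "me"
  Position 1: "ed"
  Position 2: "di"
  Position 3: "ia"
Bigrams = "me", "ed", "di", "ia"


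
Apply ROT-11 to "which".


Word: "which"
Shift: 11
Each letter → (letter + shift) mod 26:
  'w' (22) + 11 = 7 → 'h'
  'h' (7) + 11 = 18 → 's'
  'i' (8) + 11 = 19 → 't'
  'c' (2) + 11 = 13 → 'n'
  'h' (7) + 11 = 18 → 's'
Result = "hstns"


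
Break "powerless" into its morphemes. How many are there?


Word: "powerless"
Morphemes: power / -less
Each morpheme carries meaning
= 2 morphemes


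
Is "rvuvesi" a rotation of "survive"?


Word: "survive", Candidate: "rvuvesi"
Method: check if candidate is substring of word+word
"survivesurvive" contains "rvuvesi"? No
Is rotation = No


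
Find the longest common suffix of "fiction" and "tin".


Word 1: "fiction"
Word 2: "tin"
Comparing from end:
  Pos -1: 'n' == 'n'
  Pos -2: 'o' != 'i' (stop)
LCS = "n" (length 1)


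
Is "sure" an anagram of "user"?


Word 1: "user" → sorted: ersu
Word 2: "sure" → sorted: ersu
Same letters? ersu == ersu
Anagram = Yes


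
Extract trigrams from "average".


Word: "average" (length 7)
Number of trigrams = 7 - 3 + 1 = 5
  Position 0: "ave"
  Position 1: "ver"
  Position 2: "era"
  Position 3: "rag"
  Position 4: "age"
Trigrams = "ave", "ver", "era", "rag", "age"


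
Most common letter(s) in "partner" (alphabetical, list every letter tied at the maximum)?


Word: "partner"
Letter counts:
  'a': 1
  'e': 1
  'n': 1
  'p': 1
  'r': 2
  't': 1
Maximum count = 2
Most frequent = 'r' (2 times each)


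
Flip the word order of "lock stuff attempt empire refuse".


Original: "lock stuff attempt empire refuse"
Words (1..n): lock | stuff | attempt | empire | refuse
Reversed (n..1): refuse | empire | attempt | stuff | lock
Result = "refuse empire attempt stuff lock"


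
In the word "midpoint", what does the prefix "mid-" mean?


Prefix: mid-
As in: midpoint -> mid- + point
Meaning = middle


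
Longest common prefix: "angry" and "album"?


Word 1: "angry"
Word 2: "album"
Comparing from start:
  Pos 0: 'a' == 'a'
  Pos 1: 'n' != 'l' (stop)
LCP = "a" (length 1)


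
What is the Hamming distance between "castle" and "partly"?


Comparing character by character (same length = 6):
  Pos 0: 'c' vs 'p' !=
  Pos 1: 'a' vs 'a' =
  Pos 2: 's' vs 'r' !=
  Pos 3: 't' vs 't' =
  Pos 4: 'l' vs 'l' =
  Pos 5: 'e' vs 'y' !=
Hamming distance = 3


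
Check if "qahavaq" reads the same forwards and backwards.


Word: "qahavaq"
Reversed: "qavahaq"
Forward == Backward? qahavaq != qavahaq
Palindrome = No


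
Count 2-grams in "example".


Word: "example" (length 7)
Number of 2-grams = length - 2 + 1 = 7 - 2 + 1
= 6


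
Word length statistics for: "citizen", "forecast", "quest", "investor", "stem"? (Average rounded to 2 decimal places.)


Lengths: "citizen"=7, "forecast"=8, "quest"=5, "investor"=8, "stem"=4
Sum = 32, Count = 5
Average = 32/5 = 6.40
= avg=6.40, min=4, max=8


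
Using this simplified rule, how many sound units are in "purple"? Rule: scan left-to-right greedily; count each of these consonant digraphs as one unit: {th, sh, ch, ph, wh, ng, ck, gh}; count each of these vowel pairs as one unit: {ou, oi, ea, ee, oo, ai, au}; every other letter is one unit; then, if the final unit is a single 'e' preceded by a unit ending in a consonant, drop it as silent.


Word: "purple" (6 letters)
Left-to-right scan:
  (1) 'p' (letter)
  (2) 'u' (letter)
  (3) 'r' (letter)
  (4) 'p' (letter)
  (5) 'l' (letter)
  (6) 'e' (letter)
Units from scan: 6
Final unit is 'e' after a consonant -> drop as silent (-1)
Sound units = 5 units


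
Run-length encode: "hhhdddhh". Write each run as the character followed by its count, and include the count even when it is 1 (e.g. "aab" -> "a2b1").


String: "hhhdddhh"
Scanning for consecutive runs:
  'h' x 3
  'd' x 3
  'h' x 2
RLE = "h3d3h2"


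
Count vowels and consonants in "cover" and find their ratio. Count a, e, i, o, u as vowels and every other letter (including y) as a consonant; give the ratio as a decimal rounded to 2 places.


Word: "cover"
Vowels (a,e,i,o,u): 2
Consonants: 3
Ratio = 2/3
= 0.67


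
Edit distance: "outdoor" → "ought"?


Word 1: "outdoor" (length 7)
Word 2: "ought" (length 5)
One optimal edit sequence (insert/delete/substitute each cost 1):
  1. keep 'o'
  2. keep 'u'
  3. delete 't'  (+1)
  4. delete 'd'  (+1)
  5. substitute 'o' -> 'g'  (+1)
  6. substitute 'o' -> 'h'  (+1)
  7. substitute 'r' -> 't'  (+1)
Total edit operations: 5
Edit distance = 5


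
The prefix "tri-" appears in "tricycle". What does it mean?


Prefix: tri-
Example: tricycle = tri- + cycle
Meaning = three


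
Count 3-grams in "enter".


Word: "enter" (length 5)
Number of 3-grams = length - 3 + 1 = 5 - 3 + 1
= 3


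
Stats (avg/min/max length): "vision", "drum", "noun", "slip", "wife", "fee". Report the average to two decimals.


Lengths: "vision"=6, "drum"=4, "noun"=4, "slip"=4, "wife"=4, "fee"=3
Sum = 25, Count = 6
Average = 25/6 = 4.17
= avg=4.17, min=3, max=6


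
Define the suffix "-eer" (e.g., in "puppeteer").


Suffix: -eer
Example: puppeteer = puppet + -eer
Meaning = one who is concerned with


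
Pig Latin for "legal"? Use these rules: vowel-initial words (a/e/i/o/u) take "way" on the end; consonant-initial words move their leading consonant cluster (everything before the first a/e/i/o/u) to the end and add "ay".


Word: "legal"
Starts with consonant(s) → move to end, add 'ay'
Consonant cluster: "l"
Pig Latin = "egallay"


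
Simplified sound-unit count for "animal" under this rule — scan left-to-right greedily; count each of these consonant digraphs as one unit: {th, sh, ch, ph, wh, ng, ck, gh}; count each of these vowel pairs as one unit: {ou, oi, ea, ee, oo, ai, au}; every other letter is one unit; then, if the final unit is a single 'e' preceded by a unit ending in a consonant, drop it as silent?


Word: "animal" (6 letters)
Left-to-right scan:
  1. 'a' (letter)
  2. 'n' (letter)
  3. 'i' (letter)
  4. 'm' (letter)
  5. 'a' (letter)
  6. 'l' (letter)
Units from scan: 6
Sound units = 6 units


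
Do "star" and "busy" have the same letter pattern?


Pattern of "star": [0, 1, 2, 3]
Pattern of "busy": [0, 1, 2, 3]
Patterns match
Same pattern = Yes


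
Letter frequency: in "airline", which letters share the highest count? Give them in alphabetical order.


Word: "airline"
Letter counts:
  'a': 1
  'e': 1
  'i': 2
  'l': 1
  'n': 1
  'r': 1
Maximum count = 2
Most frequent = 'i' (2 times each)


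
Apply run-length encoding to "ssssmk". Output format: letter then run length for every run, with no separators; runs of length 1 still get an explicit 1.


String: "ssssmk"
Scanning for consecutive runs:
  's' x 4
  'm' x 1
  'k' x 1
RLE = "s4m1k1"


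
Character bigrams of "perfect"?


Word: "perfect" (length 7)
Number of bigrams = 7 - 2 + 1 = 6
  Position 0: "pe"
  Position 1: "er"
  Position 2: "rf"
  Position 3: "fe"
  Position 4: "ec"
  Position 5: "ct"
Bigrams = "pe", "er", "rf", "fe", "ec", "ct"


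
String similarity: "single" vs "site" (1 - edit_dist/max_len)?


Word 1: "single" (length 6)
Word 2: "site" (length 4)
One optimal edit sequence:
  1. keep 's'
  2. keep 'i'
  3. delete 'n'  (+1)
  4. delete 'g'  (+1)
  5. substitute 'l' -> 't'  (+1)
  6. keep 'e'
Edit distance = 3
Max length = max(6, 4) = 6
Similarity = 1 - 3/6
= 0.5000


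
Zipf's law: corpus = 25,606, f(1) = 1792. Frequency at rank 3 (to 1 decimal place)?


Zipf's law: f(r) = f(1) / r
f(1) = 1792
f(3) = 1792 / 3
= 597.3 occurrences


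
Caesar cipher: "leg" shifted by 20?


Word: "leg"
Shift: 20
Each letter → (letter + shift) mod 26:
  'l' (11) + 20 = 5 → 'f'
  'e' (4) + 20 = 24 → 'y'
  'g' (6) + 20 = 0 → 'a'
Result = "fya"


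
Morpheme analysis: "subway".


Word: "subway"
Morphemes: sub- + way
Each morpheme carries meaning
= 2 morphemes


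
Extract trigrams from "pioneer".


Word: "pioneer" (length 7)
Number of trigrams = 7 - 3 + 1 = 5
  Position 0: "pio"
  Position 1: "ion"
  Position 2: "one"
  Position 3: "nee"
  Position 4: "eer"
Trigrams = "pio", "ion", "one", "nee", "eer"


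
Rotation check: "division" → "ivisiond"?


Word: "division", Candidate: "ivisiond"
Method: check if candidate is substring of word+word
"divisiondivision" contains "ivisiond"? Yes
Is rotation = Yes


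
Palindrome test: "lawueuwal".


Word: "lawueuwal"
Reversed: "lawueuwal"
Forward == Backward? lawueuwal == lawueuwal
Palindrome = Yes


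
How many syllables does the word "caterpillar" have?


Word: "caterpillar"
Syllable breakdown: cat · er · pil · lar
Counting: 4 parts
= 4 syllables


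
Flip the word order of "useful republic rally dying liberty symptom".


Original: "useful republic rally dying liberty symptom"
Words (1..n): useful | republic | rally | dying | liberty | symptom
Reversed (n..1): symptom | liberty | dying | rally | republic | useful
Result = "symptom liberty dying rally republic useful"


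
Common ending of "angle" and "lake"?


Word 1: "angle"
Word 2: "lake"
Comparing from end:
  Pos -1: 'e' == 'e'
  Pos -2: 'l' != 'k' (stop)
LCS = "e" (length 1)


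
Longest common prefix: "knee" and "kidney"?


Word 1: "knee"
Word 2: "kidney"
Comparing from start:
  Pos 0: 'k' == 'k'
  Pos 1: 'n' != 'i' (stop)
LCP = "k" (length 1)


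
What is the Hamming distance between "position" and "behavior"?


Comparing character by character (same length = 8):
  Pos 0: 'p' vs 'b' !=
  Pos 1: 'o' vs 'e' !=
  Pos 2: 's' vs 'h' !=
  Pos 3: 'i' vs 'a' !=
  Pos 4: 't' vs 'v' !=
  Pos 5: 'i' vs 'i' =
  Pos 6: 'o' vs 'o' =
  Pos 7: 'n' vs 'r' !=
Hamming distance = 6


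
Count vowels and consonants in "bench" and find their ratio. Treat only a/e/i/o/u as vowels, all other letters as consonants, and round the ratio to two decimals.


Word: "bench"
Vowels (a,e,i,o,u): 1
Consonants: 4
Ratio = 1/4
= 0.25


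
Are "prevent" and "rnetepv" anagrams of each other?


Word 1: "prevent" → sorted: eenprtv
Word 2: "rnetepv" → sorted: eenprtv
Same letters? eenprtv == eenprtv
Anagram = Yes


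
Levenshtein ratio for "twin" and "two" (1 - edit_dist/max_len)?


Word 1: "twin" (length 4)
Word 2: "two" (length 3)
One optimal edit sequence:
  1. keep 't'
  2. keep 'w'
  3. delete 'i'  (+1)
  4. substitute 'n' -> 'o'  (+1)
Edit distance = 2
Max length = max(4, 3) = 4
Similarity = 1 - 2/4
= 0.5000


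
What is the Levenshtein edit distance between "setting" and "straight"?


Word 1: "setting" (length 7)
Word 2: "straight" (length 8)
One optimal edit sequence (insert/delete/substitute each cost 1):
  1. keep 's'
  2. substitute 'e' -> 't'  (+1)
  3. substitute 't' -> 'r'  (+1)
  4. substitute 't' -> 'a'  (+1)
  5. keep 'i'
  6. insert 'g'  (+1)
  7. substitute 'n' -> 'h'  (+1)
  8. substitute 'g' -> 't'  (+1)
Total edit operations: 6
Edit distance = 6


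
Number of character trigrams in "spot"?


Word: "spot" (length 4)
Number of 3-grams = length - 3 + 1 = 4 - 3 + 1
= 2


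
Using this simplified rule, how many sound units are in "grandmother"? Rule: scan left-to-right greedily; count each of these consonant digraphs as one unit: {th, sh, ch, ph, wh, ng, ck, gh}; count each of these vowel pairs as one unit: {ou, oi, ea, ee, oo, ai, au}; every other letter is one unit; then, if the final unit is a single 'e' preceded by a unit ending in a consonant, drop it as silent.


Word: "grandmother" (11 letters)
Left-to-right scan:
  1. 'g' (letter)
  2. 'r' (letter)
  3. 'a' (letter)
  4. 'n' (letter)
  5. 'd' (letter)
  6. 'm' (letter)
  7. 'o' (letter)
  8. 'th' (digraph)
  9. 'e' (letter)
  10. 'r' (letter)
Units from scan: 10
Sound units = 10 units


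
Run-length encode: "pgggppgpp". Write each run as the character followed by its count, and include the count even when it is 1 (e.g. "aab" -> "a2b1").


String: "pgggppgpp"
Scanning for consecutive runs:
  'p' x 1
  'g' x 3
  'p' x 2
  'g' x 1
  'p' x 2
RLE = "p1g3p2g1p2"


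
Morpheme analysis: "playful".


Word: "playful"
Morphemes: play / -ful
Each morpheme carries meaning
= 2 morphemes


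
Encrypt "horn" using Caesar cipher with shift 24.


Word: "horn"
Shift: 24
Each letter → (letter + shift) mod 26:
  'h' (7) + 24 = 5 → 'f'
  'o' (14) + 24 = 12 → 'm'
  'r' (17) + 24 = 15 → 'p'
  'n' (13) + 24 = 11 → 'l'
Result = "fmpl"


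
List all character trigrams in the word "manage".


Word: "manage" (length 6)
Number of trigrams = 6 - 3 + 1 = 4
  Position 0: "man"
  Position 1: "ana"
  Position 2: "nag"
  Position 3: "age"
Trigrams = "man", "ana", "nag", "age"


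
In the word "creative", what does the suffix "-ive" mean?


Suffix: -ive
Example: creative (create + -ive, with a spelling change)
Meaning = tending to


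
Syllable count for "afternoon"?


Word: "afternoon"
Syllable breakdown: af-ter-noon
Counting: 3 parts
= 3 syllables


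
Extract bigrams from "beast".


Word: "beast" (length 5)
Number of bigrams = 5 - 2 + 1 = 4
  Position 0: "be"
  Position 1: "ea"
  Position 2: "as"
  Position 3: "st"
Bigrams = "be", "ea", "as", "st"


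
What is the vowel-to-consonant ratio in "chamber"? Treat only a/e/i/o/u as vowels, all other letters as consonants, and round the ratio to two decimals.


Word: "chamber"
Vowels (a,e,i,o,u): 2
Consonants: 5
Ratio = 2/5
= 0.40


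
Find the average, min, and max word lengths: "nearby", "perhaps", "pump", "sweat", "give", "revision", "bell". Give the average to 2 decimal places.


Lengths: "nearby"=6, "perhaps"=7, "pump"=4, "sweat"=5, "give"=4, "revision"=8, "bell"=4
Sum = 38, Count = 7
Average = 38/7 = 5.43
= avg=5.43, min=4, max=8


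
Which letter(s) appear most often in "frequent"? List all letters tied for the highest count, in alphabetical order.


Word: "frequent"
Letter counts:
  'e': 2
  'f': 1
  'n': 1
  'q': 1
  'r': 1
  't': 1
  'u': 1
Maximum count = 2
Most frequent = 'e' (2 times each)


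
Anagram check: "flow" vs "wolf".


Word 1: "flow" → sorted: flow
Word 2: "wolf" → sorted: flow
Same letters? flow == flow
Anagram = Yes


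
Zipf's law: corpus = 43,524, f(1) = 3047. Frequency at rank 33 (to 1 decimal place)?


Zipf's law: f(r) = f(1) / r
f(1) = 3047
f(33) = 3047 / 33
= 92.3 occurrences


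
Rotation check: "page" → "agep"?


Word: "page", Candidate: "agep"
Method: check if candidate is substring of word+word
"pagepage" contains "agep"? Yes
Is rotation = Yes


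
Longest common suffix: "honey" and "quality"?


Word 1: "honey"
Word 2: "quality"
Comparing from end:
  Pos -1: 'y' == 'y'
  Pos -2: 'e' != 't' (stop)
LCS = "y" (length 1)


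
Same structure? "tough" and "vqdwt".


Pattern of "tough": [0, 1, 2, 3, 4]
Pattern of "vqdwt": [0, 1, 2, 3, 4]
Patterns match
Same pattern = Yes


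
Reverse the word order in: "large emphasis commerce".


Original: "large emphasis commerce"
Words (1..n): large | emphasis | commerce
Reversed (n..1): commerce | emphasis | large
Result = "commerce emphasis large"


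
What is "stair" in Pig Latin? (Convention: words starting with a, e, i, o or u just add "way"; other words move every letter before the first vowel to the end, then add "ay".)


Word: "stair"
Starts with consonant(s) → move to end, add 'ay'
Consonant cluster: "st"
Pig Latin = "airstay"


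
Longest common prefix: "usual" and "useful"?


Word 1: "usual"
Word 2: "useful"
Comparing from start:
  Pos 0: 'u' == 'u'
  Pos 1: 's' == 's'
  Pos 2: 'u' != 'e' (stop)
LCP = "us" (length 2)


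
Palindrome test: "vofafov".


Word: "vofafov"
Reversed: "vofafov"
Forward == Backward? vofafov == vofafov
Palindrome = Yes


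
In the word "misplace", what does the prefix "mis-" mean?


Prefix: mis-
Example: misplace = mis- + place
Meaning = wrongly


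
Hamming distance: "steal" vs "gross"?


Comparing character by character (same length = 5):
  Pos 0: 's' vs 'g' !=
  Pos 1: 't' vs 'r' !=
  Pos 2: 'e' vs 'o' !=
  Pos 3: 'a' vs 's' !=
  Pos 4: 'l' vs 's' !=
Hamming distance = 5


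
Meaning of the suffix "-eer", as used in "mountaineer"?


Suffix: -eer
Example: mountaineer (mountain + -eer)
Meaning = one who is concerned with


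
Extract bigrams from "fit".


Word: "fit" (length 3)
Number of bigrams = 3 - 2 + 1 = 2
  Position 0: "fi"
  Position 1: "it"
Bigrams = "fi", "it"


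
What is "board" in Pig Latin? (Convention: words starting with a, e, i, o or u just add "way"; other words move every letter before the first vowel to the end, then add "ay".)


Word: "board"
Starts with consonant(s) → move to end, add 'ay'
Consonant cluster: "b"
Pig Latin = "oardbay"


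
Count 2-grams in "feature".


Word: "feature" (length 7)
Number of 2-grams = length - 2 + 1 = 7 - 2 + 1
= 6


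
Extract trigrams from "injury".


Word: "injury" (length 6)
Number of trigrams = 6 - 3 + 1 = 4
  Position 0: "inj"
  Position 1: "nju"
  Position 2: "jur"
  Position 3: "ury"
Trigrams = "inj", "nju", "jur", "ury"


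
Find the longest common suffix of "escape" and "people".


Word 1: "escape"
Word 2: "people"
Comparing from end:
  Pos -1: 'e' == 'e'
  Pos -2: 'p' != 'l' (stop)
LCS = "e" (length 1)


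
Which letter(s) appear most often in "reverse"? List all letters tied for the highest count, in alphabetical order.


Word: "reverse"
Letter counts:
  'e': 3
  'r': 2
  's': 1
  'v': 1
Maximum count = 3
Most frequent = 'e' (3 times each)


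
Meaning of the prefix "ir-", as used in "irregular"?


Prefix: ir-
As in: irregular -> ir- + regular
Meaning = not


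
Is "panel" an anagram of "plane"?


Word 1: "plane" → sorted: aelnp
Word 2: "panel" → sorted: aelnp
Same letters? aelnp == aelnp
Anagram = Yes


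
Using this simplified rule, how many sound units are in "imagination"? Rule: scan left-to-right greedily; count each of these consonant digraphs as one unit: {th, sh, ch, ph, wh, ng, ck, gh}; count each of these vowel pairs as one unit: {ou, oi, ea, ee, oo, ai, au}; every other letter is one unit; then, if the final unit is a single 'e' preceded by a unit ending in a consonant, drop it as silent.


Word: "imagination" (11 letters)
Left-to-right scan:
  (1) 'i' (letter)
  (2) 'm' (letter)
  (3) 'a' (letter)
  (4) 'g' (letter)
  (5) 'i' (letter)
  (6) 'n' (letter)
  (7) 'a' (letter)
  (8) 't' (letter)
  (9) 'i' (letter)
  (10) 'o' (letter)
  (11) 'n' (letter)
Units from scan: 11
Sound units = 11 units


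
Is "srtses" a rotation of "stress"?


Word: "stress", Candidate: "srtses"
Method: check if candidate is substring of word+word
"stressstress" contains "srtses"? No
Is rotation = No


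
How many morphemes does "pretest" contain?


Word: "pretest"
Morphemes: pre- | test
Each morpheme carries meaning
= 2 morphemes


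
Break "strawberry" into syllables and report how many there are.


Word: "strawberry"
Syllable breakdown: straw | ber | ry
Counting: 3 parts
= 3 syllables


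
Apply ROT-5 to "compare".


Word: "compare"
Shift: 5
Each letter → (letter + shift) mod 26:
  'c' (2) + 5 = 7 → 'h'
  'o' (14) + 5 = 19 → 't'
  'm' (12) + 5 = 17 → 'r'
  'p' (15) + 5 = 20 → 'u'
  'a' (0) + 5 = 5 → 'f'
  'r' (17) + 5 = 22 → 'w'
  'e' (4) + 5 = 9 → 'j'
Result = "htrufwj"


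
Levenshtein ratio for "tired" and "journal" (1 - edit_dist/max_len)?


Word 1: "tired" (length 5)
Word 2: "journal" (length 7)
One optimal edit sequence:
  1. insert 'j'  (+1)
  2. substitute 't' -> 'o'  (+1)
  3. substitute 'i' -> 'u'  (+1)
  4. keep 'r'
  5. insert 'n'  (+1)
  6. substitute 'e' -> 'a'  (+1)
  7. substitute 'd' -> 'l'  (+1)
Edit distance = 6
Max length = max(5, 7) = 7
Similarity = 1 - 6/7
= 0.1429


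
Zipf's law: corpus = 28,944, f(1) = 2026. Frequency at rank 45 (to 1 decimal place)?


Zipf's law: f(r) = f(1) / r
f(1) = 2026
f(45) = 2026 / 45
= 45.0 occurrences


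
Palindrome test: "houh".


Word: "houh"
Reversed: "huoh"
Forward == Backward? houh != huoh
Palindrome = No


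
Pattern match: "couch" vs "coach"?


Pattern of "couch": [0, 1, 2, 0, 3]
Pattern of "coach": [0, 1, 2, 0, 3]
Patterns match
Same pattern = Yes


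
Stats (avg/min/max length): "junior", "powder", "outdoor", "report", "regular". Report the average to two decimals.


Lengths: "junior"=6, "powder"=6, "outdoor"=7, "report"=6, "regular"=7
Sum = 32, Count = 5
Average = 32/5 = 6.40
= avg=6.40, min=6, max=7


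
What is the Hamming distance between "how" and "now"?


Comparing character by character (same length = 3):
  Pos 0: 'h' vs 'n' !=
  Pos 1: 'o' vs 'o' =
  Pos 2: 'w' vs 'w' =
Hamming distance = 1


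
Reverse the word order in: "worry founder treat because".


Original: "worry founder treat because"
Words (1..n): worry | founder | treat | because
Reversed (n..1): because | treat | founder | worry
Result = "because treat founder worry"


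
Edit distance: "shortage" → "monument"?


Word 1: "shortage" (length 8)
Word 2: "monument" (length 8)
One optimal edit sequence (insert/delete/substitute each cost 1):
  1. substitute 's' -> 'm'  (+1)
  2. substitute 'h' -> 'o'  (+1)
  3. substitute 'o' -> 'n'  (+1)
  4. substitute 'r' -> 'u'  (+1)
  5. substitute 't' -> 'm'  (+1)
  6. substitute 'a' -> 'e'  (+1)
  7. substitute 'g' -> 'n'  (+1)
  8. substitute 'e' -> 't'  (+1)
Total edit operations: 8
Edit distance = 8


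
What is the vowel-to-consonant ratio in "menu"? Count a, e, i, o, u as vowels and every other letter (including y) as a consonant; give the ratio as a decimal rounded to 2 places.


Word: "menu"
Vowels (a,e,i,o,u): 2
Consonants: 2
Ratio = 2/2
= 1.00


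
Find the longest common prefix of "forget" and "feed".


Word 1: "forget"
Word 2: "feed"
Comparing from start:
  Pos 0: 'f' == 'f'
  Pos 1: 'o' != 'e' (stop)
LCP = "f" (length 1)


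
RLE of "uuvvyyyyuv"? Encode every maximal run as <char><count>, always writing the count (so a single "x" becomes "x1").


String: "uuvvyyyyuv"
Scanning for consecutive runs:
  'u' x 2
  'v' x 2
  'y' x 4
  'u' x 1
  'v' x 1
RLE = "u2v2y4u1v1"


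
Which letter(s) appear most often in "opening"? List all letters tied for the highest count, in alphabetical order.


Word: "opening"
Letter counts:
  'e': 1
  'g': 1
  'i': 1
  'n': 2
  'o': 1
  'p': 1
Maximum count = 2
Most frequent = 'n' (2 times each)


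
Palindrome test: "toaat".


Word: "toaat"
Reversed: "taaot"
Forward == Backward? toaat != taaot
Palindrome = No


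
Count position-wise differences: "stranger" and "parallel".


Comparing character by character (same length = 8):
  Pos 0: 's' vs 'p' !=
  Pos 1: 't' vs 'a' !=
  Pos 2: 'r' vs 'r' =
  Pos 3: 'a' vs 'a' =
  Pos 4: 'n' vs 'l' !=
  Pos 5: 'g' vs 'l' !=
  Pos 6: 'e' vs 'e' =
  Pos 7: 'r' vs 'l' !=
Hamming distance = 5


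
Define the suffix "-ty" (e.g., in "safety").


Suffix: -ty
Example: safety (safe + -ty)
Meaning = quality of


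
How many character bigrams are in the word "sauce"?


Word: "sauce" (length 5)
Number of 2-grams = length - 2 + 1 = 5 - 2 + 1
= 4


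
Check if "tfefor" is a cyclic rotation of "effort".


Word: "effort", Candidate: "tfefor"
Method: check if candidate is substring of word+word
"efforteffort" contains "tfefor"? No
Is rotation = No


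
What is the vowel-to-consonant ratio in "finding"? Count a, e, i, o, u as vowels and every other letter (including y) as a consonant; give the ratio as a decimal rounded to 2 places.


Word: "finding"
Vowels (a,e,i,o,u): 2
Consonants: 5
Ratio = 2/5
= 0.40


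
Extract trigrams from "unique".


Word: "unique" (length 6)
Number of trigrams = 6 - 3 + 1 = 4
  Position 0: "uni"
  Position 1: "niq"
  Position 2: "iqu"
  Position 3: "que"
Trigrams = "uni", "niq", "iqu", "que"


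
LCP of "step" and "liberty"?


Word 1: "step"
Word 2: "liberty"
Comparing from start:
  Pos 0: 's' != 'l' (stop)
LCP = "" (length 0)


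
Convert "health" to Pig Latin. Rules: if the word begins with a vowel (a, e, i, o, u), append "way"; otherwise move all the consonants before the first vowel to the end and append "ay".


Word: "health"
Starts with consonant(s) → move to end, add 'ay'
Consonant cluster: "h"
Pig Latin = "ealthhay"


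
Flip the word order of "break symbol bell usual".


Original: "break symbol bell usual"
Words (1..n): break | symbol | bell | usual
Reversed (n..1): usual | bell | symbol | break
Result = "usual bell symbol break"


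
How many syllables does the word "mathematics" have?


Word: "mathematics"
Syllable breakdown: math / e / mat / ics
Counting: 4 parts
= 4 syllables


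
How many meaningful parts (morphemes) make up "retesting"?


Word: "retesting"
Morphemes: re- + test + -ing
Each morpheme carries meaning
= 3 morphemes


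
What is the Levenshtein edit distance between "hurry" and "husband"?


Word 1: "hurry" (length 5)
Word 2: "husband" (length 7)
One optimal edit sequence (insert/delete/substitute each cost 1):
  1. keep 'h'
  2. keep 'u'
  3. insert 's'  (+1)
  4. insert 'b'  (+1)
  5. substitute 'r' -> 'a'  (+1)
  6. substitute 'r' -> 'n'  (+1)
  7. substitute 'y' -> 'd'  (+1)
Total edit operations: 5
Edit distance = 5


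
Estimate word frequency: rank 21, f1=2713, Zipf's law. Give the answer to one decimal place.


Zipf's law: f(r) = f(1) / r
f(1) = 2713
f(21) = 2713 / 21
= 129.2 occurrences


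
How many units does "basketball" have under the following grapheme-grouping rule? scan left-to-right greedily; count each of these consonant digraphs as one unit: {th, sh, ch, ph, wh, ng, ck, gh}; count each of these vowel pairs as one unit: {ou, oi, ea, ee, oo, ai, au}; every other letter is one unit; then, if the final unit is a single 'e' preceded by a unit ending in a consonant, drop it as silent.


Word: "basketball" (10 letters)
Left-to-right scan:
  1. 'b' (letter)
  2. 'a' (letter)
  3. 's' (letter)
  4. 'k' (letter)
  5. 'e' (letter)
  6. 't' (letter)
  7. 'b' (letter)
  8. 'a' (letter)
  9. 'l' (letter)
  10. 'l' (letter)
Units from scan: 10
Sound units = 10 units


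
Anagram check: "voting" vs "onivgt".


Word 1: "voting" → sorted: ginotv
Word 2: "onivgt" → sorted: ginotv
Same letters? ginotv == ginotv
Anagram = Yes


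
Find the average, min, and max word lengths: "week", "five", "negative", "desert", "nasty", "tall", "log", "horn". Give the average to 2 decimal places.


Lengths: "week"=4, "five"=4, "negative"=8, "desert"=6, "nasty"=5, "tall"=4, "log"=3, "horn"=4
Sum = 38, Count = 8
Average = 38/8 = 4.75
= avg=4.75, min=3, max=8


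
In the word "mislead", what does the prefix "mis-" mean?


Prefix: mis-
As in: mislead -> mis- + lead
Meaning = wrongly


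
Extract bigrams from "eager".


Word: "eager" (length 5)
Number of bigrams = 5 - 2 + 1 = 4
  Position 0: "ea"
  Position 1: "ag"
  Position 2: "ge"
  Position 3: "er"
Bigrams = "ea", "ag", "ge", "er"


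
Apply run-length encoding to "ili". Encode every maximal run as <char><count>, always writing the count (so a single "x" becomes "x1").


String: "ili"
Scanning for consecutive runs:
  'i' x 1
  'l' x 1
  'i' x 1
RLE = "i1l1i1"


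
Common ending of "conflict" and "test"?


Word 1: "conflict"
Word 2: "test"
Comparing from end:
  Pos -1: 't' == 't'
  Pos -2: 'c' != 's' (stop)
LCS = "t" (length 1)


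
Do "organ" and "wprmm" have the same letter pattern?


Pattern of "organ": [0, 1, 2, 3, 4]
Pattern of "wprmm": [0, 1, 2, 3, 3]
Patterns do not match
Same pattern = No


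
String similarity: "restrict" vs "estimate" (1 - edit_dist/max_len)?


Word 1: "restrict" (length 8)
Word 2: "estimate" (length 8)
One optimal edit sequence:
  1. delete 'r'  (+1)
  2. keep 'e'
  3. keep 's'
  4. keep 't'
  5. substitute 'r' -> 'i'  (+1)
  6. substitute 'i' -> 'm'  (+1)
  7. substitute 'c' -> 'a'  (+1)
  8. keep 't'
  9. insert 'e'  (+1)
Edit distance = 5
Max length = max(8, 8) = 8
Similarity = 1 - 5/8
= 0.3750


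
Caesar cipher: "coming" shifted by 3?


Word: "coming"
Shift: 3
Each letter → (letter + shift) mod 26:
  'c' (2) + 3 = 5 → 'f'
  'o' (14) + 3 = 17 → 'r'
  'm' (12) + 3 = 15 → 'p'
  'i' (8) + 3 = 11 → 'l'
  'n' (13) + 3 = 16 → 'q'
  'g' (6) + 3 = 9 → 'j'
Result = "frplqj"


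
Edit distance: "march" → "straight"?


Word 1: "march" (length 5)
Word 2: "straight" (length 8)
One optimal edit sequence (insert/delete/substitute each cost 1):
  1. insert 's'  (+1)
  2. insert 't'  (+1)
  3. substitute 'm' -> 'r'  (+1)
  4. keep 'a'
  5. substitute 'r' -> 'i'  (+1)
  6. substitute 'c' -> 'g'  (+1)
  7. keep 'h'
  8. insert 't'  (+1)
Total edit operations: 6
Edit distance = 6


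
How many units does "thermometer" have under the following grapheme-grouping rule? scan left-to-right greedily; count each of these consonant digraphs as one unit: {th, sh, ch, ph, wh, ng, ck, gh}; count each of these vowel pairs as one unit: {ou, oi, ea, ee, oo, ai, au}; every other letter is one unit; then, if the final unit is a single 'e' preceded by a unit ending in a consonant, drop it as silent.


Word: "thermometer" (11 letters)
Left-to-right scan:
  [1] 'th' (digraph)
  [2] 'e' (letter)
  [3] 'r' (letter)
  [4] 'm' (letter)
  [5] 'o' (letter)
  [6] 'm' (letter)
  [7] 'e' (letter)
  [8] 't' (letter)
  [9] 'e' (letter)
  [10] 'r' (letter)
Units from scan: 10
Sound units = 10 units


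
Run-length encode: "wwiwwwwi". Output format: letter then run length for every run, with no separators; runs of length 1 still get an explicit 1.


String: "wwiwwwwi"
Scanning for consecutive runs:
  'w' x 2
  'i' x 1
  'w' x 4
  'i' x 1
RLE = "w2i1w4i1"


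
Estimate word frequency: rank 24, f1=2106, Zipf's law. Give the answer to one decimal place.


Zipf's law: f(r) = f(1) / r
f(1) = 2106
f(24) = 2106 / 24
= 87.8 occurrences


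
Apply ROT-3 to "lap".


Word: "lap"
Shift: 3
Each letter → (letter + shift) mod 26:
  'l' (11) + 3 = 14 → 'o'
  'a' (0) + 3 = 3 → 'd'
  'p' (15) + 3 = 18 → 's'
Result = "ods"


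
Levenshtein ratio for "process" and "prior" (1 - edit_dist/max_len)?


Word 1: "process" (length 7)
Word 2: "prior" (length 5)
One optimal edit sequence:
  1. keep 'p'
  2. keep 'r'
  3. delete 'o'  (+1)
  4. delete 'c'  (+1)
  5. substitute 'e' -> 'i'  (+1)
  6. substitute 's' -> 'o'  (+1)
  7. substitute 's' -> 'r'  (+1)
Edit distance = 5
Max length = max(7, 5) = 7
Similarity = 1 - 5/7
= 0.2857


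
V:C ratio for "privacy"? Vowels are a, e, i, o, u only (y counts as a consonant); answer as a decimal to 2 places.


Word: "privacy"
Vowels (a,e,i,o,u): 2
Consonants: 5
Ratio = 2/5
= 0.40


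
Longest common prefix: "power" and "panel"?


Word 1: "power"
Word 2: "panel"
Comparing from start:
  Pos 0: 'p' == 'p'
  Pos 1: 'o' != 'a' (stop)
LCP = "p" (length 1)


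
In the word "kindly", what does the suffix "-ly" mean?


Suffix: -ly
As in: kindly -> kind + -ly
Meaning = in a manner


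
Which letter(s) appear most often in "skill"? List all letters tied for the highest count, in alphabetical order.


Word: "skill"
Letter counts:
  'i': 1
  'k': 1
  'l': 2
  's': 1
Maximum count = 2
Most frequent = 'l' (2 times each)


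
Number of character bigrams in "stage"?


Word: "stage" (length 5)
Number of 2-grams = length - 2 + 1 = 5 - 2 + 1
= 4


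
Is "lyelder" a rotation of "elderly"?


Word: "elderly", Candidate: "lyelder"
Method: check if candidate is substring of word+word
"elderlyelderly" contains "lyelder"? Yes
Is rotation = Yes


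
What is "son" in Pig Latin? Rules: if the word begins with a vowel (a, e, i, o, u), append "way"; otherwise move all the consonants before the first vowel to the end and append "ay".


Word: "son"
Starts with consonant(s) → move to end, add 'ay'
Consonant cluster: "s"
Pig Latin = "onsay"


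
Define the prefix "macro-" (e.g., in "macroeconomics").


Prefix: macro-
Example: macroeconomics (macro- + economics)
Meaning = large


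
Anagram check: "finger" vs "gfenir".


Word 1: "finger" → sorted: efginr
Word 2: "gfenir" → sorted: efginr
Same letters? efginr == efginr
Anagram = Yes


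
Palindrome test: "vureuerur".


Word: "vureuerur"
Reversed: "rureueruv"
Forward == Backward? vureuerur != rureueruv
Palindrome = No
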